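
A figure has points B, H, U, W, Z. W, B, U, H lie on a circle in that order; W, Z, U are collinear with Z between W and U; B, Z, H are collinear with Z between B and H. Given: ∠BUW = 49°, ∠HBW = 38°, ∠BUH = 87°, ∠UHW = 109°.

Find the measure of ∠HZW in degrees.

1. ∠BHW = 49°  [same arc WB]
2. ∠HUW = 38°  [same arc WH]
3. ∠HWU = 33°  [△WUH]
4. ∠HZW = 98°  [△WZH]

∠HZW = 98°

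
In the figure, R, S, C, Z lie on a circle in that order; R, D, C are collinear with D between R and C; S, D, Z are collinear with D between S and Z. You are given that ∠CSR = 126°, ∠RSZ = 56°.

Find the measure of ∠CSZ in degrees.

1. ∠CZR = 54°  [cyclic RSCZ, opposite ∠S+∠Z]
2. ∠RCZ = 56°  [same arc RZ]
3. ∠CRZ = 70°  [△RCZ]
4. ∠CSZ = 70°  [same arc CZ]

∠CSZ = 70°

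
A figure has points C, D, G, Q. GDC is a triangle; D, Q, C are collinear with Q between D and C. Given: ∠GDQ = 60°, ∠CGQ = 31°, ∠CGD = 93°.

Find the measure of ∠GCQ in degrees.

1. ∠CDG = 60°  [Q on ray DC]
2. ∠DCG = 27°  [△GDC]
3. ∠GCQ = 27°  [Q on ray CD]

∠GCQ = 27°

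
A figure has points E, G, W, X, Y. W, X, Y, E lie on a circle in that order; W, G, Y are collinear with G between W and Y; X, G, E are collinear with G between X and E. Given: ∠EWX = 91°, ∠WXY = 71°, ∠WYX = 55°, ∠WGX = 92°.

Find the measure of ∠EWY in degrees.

∠EWY = 37°

1. ∠WEX = 55°  [same arc WX]
2. ∠EGY = 92°  [vertical angles at G]
3. ∠EGW = 88°  [linear pair at G on WY]
4. ∠EWY = 37°  [△WGE]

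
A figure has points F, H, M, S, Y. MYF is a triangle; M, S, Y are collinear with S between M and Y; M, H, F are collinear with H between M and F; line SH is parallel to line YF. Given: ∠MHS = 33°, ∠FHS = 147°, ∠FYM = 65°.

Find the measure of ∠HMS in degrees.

1. ∠MFY = 33°  [SH∥YF, corresponding at H]
2. ∠FMY = 82°  [△MYF]
3. ∠HMS = 82°  [S on MY, H on MF]

∠HMS = 82°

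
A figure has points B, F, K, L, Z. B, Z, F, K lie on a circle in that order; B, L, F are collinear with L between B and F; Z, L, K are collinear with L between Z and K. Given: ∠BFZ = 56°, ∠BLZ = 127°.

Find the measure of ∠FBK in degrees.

∠FBK = 71°

1. ∠BKZ = 56°  [same arc BZ]
2. ∠FLK = 127°  [vertical angles at L]
3. ∠BLK = 53°  [linear pair at L on BF]
4. ∠FBK = 71°  [△BLK]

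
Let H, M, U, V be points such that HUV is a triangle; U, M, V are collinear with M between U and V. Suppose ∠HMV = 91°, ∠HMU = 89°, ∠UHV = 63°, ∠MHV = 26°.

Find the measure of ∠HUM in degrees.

∠HUM = 54°

1. ∠HVM = 63°  [△HMV]
2. ∠HVU = 63°  [M on ray VU]
3. ∠HUV = 54°  [△HUV]
4. ∠HUM = 54°  [M on ray UV]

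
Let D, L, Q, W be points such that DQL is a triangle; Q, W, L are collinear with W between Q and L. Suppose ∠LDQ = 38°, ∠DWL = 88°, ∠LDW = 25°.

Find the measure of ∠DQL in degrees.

∠DQL = 75°

1. ∠DLW = 67°  [△DWL]
2. ∠DLQ = 67°  [W on ray LQ]
3. ∠DQL = 75°  [△DQL]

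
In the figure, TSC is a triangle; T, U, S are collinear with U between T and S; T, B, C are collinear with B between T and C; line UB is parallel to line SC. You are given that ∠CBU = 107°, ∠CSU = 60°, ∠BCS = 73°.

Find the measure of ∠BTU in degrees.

∠BTU = 47°

1. ∠CST = 60°  [U on ray ST]
2. ∠SCT = 73°  [B on ray CT]
3. ∠CTS = 47°  [△TSC]
4. ∠BTU = 47°  [U on TS, B on TC]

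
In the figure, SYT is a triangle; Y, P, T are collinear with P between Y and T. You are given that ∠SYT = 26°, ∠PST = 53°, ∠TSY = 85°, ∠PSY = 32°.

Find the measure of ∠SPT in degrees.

1. ∠PYS = 26°  [P on ray YT]
2. ∠SPY = 122°  [△SYP]
3. ∠SPT = 58°  [linear pair at P on YT]

∠SPT = 58°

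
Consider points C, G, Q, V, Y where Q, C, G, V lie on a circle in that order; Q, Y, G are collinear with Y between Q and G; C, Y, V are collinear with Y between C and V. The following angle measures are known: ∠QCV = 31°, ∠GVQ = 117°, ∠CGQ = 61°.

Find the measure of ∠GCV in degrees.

1. ∠QGV = 31°  [same arc QV]
2. ∠GQV = 32°  [△QGV]
3. ∠GCV = 32°  [same arc GV]

∠GCV = 32°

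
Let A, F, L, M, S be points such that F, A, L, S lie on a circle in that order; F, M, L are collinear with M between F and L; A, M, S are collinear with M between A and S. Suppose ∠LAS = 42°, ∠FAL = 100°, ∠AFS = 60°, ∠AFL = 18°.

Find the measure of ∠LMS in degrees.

∠LMS = 104°

1. ∠LFS = 42°  [same arc LS]
2. ∠FSL = 80°  [cyclic FALS, opposite ∠A+∠S]
3. ∠ASL = 18°  [same arc AL]
4. ∠FLS = 58°  [△FLS]
5. ∠LMS = 104°  [△LMS]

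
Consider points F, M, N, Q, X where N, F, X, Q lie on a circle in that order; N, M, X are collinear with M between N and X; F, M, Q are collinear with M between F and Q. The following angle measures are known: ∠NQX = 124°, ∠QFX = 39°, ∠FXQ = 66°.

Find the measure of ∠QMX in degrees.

1. ∠QNX = 39°  [same arc XQ]
2. ∠FQX = 75°  [△FXQ]
3. ∠NXQ = 17°  [△NXQ]
4. ∠QMX = 88°  [△XMQ]

∠QMX = 88°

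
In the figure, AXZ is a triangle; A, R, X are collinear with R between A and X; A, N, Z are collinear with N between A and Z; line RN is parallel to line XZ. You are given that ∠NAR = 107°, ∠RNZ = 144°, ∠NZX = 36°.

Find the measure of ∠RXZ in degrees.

∠RXZ = 37°

1. ∠XAZ = 107°  [R on AX, N on AZ]
2. ∠AZX = 36°  [N on ray ZA]
3. ∠AXZ = 37°  [△AXZ]
4. ∠RXZ = 37°  [R on ray XA]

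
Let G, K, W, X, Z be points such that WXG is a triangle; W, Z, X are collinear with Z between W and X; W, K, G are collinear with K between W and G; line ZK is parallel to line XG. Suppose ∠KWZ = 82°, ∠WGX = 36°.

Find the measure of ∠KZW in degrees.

1. ∠GWX = 82°  [Z on WX, K on WG]
2. ∠GXW = 62°  [△WXG]
3. ∠KZW = 62°  [ZK∥XG, corresponding at Z]

∠KZW = 62°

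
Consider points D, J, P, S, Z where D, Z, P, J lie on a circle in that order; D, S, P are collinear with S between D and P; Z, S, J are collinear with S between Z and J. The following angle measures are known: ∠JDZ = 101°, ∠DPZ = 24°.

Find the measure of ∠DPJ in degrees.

1. ∠DJZ = 24°  [same arc DZ]
2. ∠DZJ = 55°  [△DZJ]
3. ∠DPJ = 55°  [same arc DJ]

∠DPJ = 55°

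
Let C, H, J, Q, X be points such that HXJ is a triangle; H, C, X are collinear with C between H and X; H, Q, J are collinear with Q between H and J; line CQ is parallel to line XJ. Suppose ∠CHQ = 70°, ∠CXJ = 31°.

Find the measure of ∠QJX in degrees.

1. ∠JHX = 70°  [C on HX, Q on HJ]
2. ∠HXJ = 31°  [C on ray XH]
3. ∠HJX = 79°  [△HXJ]
4. ∠QJX = 79°  [Q on ray JH]

∠QJX = 79°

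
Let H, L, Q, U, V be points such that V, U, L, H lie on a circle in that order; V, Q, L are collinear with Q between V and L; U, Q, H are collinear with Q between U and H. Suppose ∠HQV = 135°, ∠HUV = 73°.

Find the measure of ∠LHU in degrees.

∠LHU = 62°

1. ∠HQL = 45°  [linear pair at Q on VL]
2. ∠HLV = 73°  [same arc VH]
3. ∠LHU = 62°  [△LQH]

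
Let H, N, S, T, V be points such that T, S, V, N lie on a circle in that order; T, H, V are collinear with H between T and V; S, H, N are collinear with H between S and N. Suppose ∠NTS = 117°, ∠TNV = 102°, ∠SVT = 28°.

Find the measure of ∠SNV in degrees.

∠SNV = 74°

1. ∠TSV = 78°  [cyclic TSVN, opposite ∠S+∠N]
2. ∠STV = 74°  [△TSV]
3. ∠SNV = 74°  [same arc SV]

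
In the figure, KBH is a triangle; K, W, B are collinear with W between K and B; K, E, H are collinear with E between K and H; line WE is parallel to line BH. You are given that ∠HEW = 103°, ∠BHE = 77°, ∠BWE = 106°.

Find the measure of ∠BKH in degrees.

1. ∠KEW = 77°  [linear pair at E on KH]
2. ∠EWK = 74°  [linear pair at W on KB]
3. ∠EKW = 29°  [△KWE]
4. ∠BKH = 29°  [W on KB, E on KH]

∠BKH = 29°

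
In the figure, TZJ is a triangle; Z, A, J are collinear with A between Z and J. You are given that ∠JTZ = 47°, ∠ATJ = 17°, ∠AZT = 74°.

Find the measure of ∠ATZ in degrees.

1. ∠JZT = 74°  [A on ray ZJ]
2. ∠TJZ = 59°  [△TZJ]
3. ∠AJT = 59°  [A on ray JZ]
4. ∠JAT = 104°  [△TAJ]
5. ∠TAZ = 76°  [linear pair at A on ZJ]
6. ∠ATZ = 30°  [△TZA]

∠ATZ = 30°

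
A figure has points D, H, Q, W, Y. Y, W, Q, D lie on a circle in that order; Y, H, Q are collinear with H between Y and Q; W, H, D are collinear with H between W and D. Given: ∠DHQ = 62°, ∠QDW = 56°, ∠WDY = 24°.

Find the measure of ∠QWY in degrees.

1. ∠QYW = 56°  [same arc WQ]
2. ∠WQY = 24°  [same arc YW]
3. ∠QWY = 100°  [△YWQ]

∠QWY = 100°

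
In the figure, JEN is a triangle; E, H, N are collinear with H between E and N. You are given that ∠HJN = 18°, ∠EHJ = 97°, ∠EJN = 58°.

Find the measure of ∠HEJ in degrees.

∠HEJ = 43°

1. ∠JHN = 83°  [linear pair at H on EN]
2. ∠HNJ = 79°  [△JHN]
3. ∠ENJ = 79°  [H on ray NE]
4. ∠JEN = 43°  [△JEN]
5. ∠HEJ = 43°  [H on ray EN]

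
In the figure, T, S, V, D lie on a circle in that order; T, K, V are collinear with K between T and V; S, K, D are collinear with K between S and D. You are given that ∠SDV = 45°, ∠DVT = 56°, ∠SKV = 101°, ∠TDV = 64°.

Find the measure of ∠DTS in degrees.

∠DTS = 105°

1. ∠DST = 56°  [same arc TD]
2. ∠DTV = 60°  [△TVD]
3. ∠DKT = 101°  [vertical angles at K]
4. ∠SDT = 19°  [△TKD]
5. ∠DTS = 105°  [△TSD]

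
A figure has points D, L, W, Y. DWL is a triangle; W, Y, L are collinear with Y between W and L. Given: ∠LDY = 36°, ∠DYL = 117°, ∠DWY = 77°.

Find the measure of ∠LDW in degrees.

∠LDW = 76°

1. ∠DLY = 27°  [△DYL]
2. ∠DWL = 77°  [Y on ray WL]
3. ∠DLW = 27°  [Y on ray LW]
4. ∠LDW = 76°  [△DWL]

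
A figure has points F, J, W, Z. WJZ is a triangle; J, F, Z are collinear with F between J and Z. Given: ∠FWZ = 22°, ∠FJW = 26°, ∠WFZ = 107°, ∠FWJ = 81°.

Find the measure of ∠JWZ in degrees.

∠JWZ = 103°

1. ∠FZW = 51°  [△WFZ]
2. ∠WJZ = 26°  [F on ray JZ]
3. ∠JZW = 51°  [F on ray ZJ]
4. ∠JWZ = 103°  [△WJZ]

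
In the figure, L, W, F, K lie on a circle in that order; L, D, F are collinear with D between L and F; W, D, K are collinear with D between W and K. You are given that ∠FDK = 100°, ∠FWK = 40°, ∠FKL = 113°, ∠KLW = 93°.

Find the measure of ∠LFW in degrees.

∠LFW = 60°

1. ∠LDW = 100°  [vertical angles at D]
2. ∠FDW = 80°  [linear pair at D on LF]
3. ∠LFW = 60°  [△WDF]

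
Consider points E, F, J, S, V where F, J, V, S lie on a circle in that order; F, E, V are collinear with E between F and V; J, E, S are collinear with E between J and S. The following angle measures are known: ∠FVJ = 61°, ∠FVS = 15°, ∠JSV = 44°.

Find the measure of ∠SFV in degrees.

∠SFV = 60°

1. ∠FSJ = 61°  [same arc FJ]
2. ∠SEV = 121°  [△VES]
3. ∠FES = 59°  [linear pair at E on FV]
4. ∠SFV = 60°  [△FES]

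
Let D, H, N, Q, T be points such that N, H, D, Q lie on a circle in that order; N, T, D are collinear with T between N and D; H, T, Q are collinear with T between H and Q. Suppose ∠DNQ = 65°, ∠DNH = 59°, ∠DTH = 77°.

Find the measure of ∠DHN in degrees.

∠DHN = 83°

1. ∠DHQ = 65°  [same arc DQ]
2. ∠HDN = 38°  [△HTD]
3. ∠DHN = 83°  [△NHD]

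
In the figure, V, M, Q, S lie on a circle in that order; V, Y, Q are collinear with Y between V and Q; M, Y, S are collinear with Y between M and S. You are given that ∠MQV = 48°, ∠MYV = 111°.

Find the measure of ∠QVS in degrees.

∠QVS = 63°

1. ∠MSV = 48°  [same arc VM]
2. ∠QYS = 111°  [vertical angles at Y]
3. ∠SYV = 69°  [linear pair at Y on VQ]
4. ∠QVS = 63°  [△VYS]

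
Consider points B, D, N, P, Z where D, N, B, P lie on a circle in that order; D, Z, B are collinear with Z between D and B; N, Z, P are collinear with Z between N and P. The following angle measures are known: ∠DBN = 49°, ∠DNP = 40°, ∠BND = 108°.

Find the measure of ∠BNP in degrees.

∠BNP = 68°

1. ∠DPN = 49°  [same arc DN]
2. ∠BDN = 23°  [△DNB]
3. ∠NDP = 91°  [△DNP]
4. ∠BPN = 23°  [same arc NB]
5. ∠NBP = 89°  [cyclic DNBP, opposite ∠D+∠B]
6. ∠BNP = 68°  [△NBP]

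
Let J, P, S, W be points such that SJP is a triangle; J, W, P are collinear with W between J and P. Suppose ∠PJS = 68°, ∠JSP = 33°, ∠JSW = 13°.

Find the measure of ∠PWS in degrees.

1. ∠SJW = 68°  [W on ray JP]
2. ∠JWS = 99°  [△SJW]
3. ∠PWS = 81°  [linear pair at W on JP]

∠PWS = 81°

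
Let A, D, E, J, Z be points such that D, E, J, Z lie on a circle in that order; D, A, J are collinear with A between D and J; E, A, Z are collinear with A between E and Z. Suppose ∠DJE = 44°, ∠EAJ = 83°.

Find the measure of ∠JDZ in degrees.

∠JDZ = 53°

1. ∠DZE = 44°  [same arc DE]
2. ∠DAZ = 83°  [vertical angles at A]
3. ∠JDZ = 53°  [△DAZ]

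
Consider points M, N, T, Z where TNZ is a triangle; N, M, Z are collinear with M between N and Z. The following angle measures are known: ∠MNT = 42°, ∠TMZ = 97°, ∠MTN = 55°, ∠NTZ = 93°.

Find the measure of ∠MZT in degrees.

∠MZT = 45°

1. ∠TNZ = 42°  [M on ray NZ]
2. ∠NZT = 45°  [△TNZ]
3. ∠MZT = 45°  [M on ray ZN]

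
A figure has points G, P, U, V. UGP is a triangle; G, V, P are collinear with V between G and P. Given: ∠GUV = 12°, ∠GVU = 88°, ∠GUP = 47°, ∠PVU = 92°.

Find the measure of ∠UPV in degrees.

1. ∠UGV = 80°  [△UGV]
2. ∠PGU = 80°  [V on ray GP]
3. ∠GPU = 53°  [△UGP]
4. ∠UPV = 53°  [V on ray PG]

∠UPV = 53°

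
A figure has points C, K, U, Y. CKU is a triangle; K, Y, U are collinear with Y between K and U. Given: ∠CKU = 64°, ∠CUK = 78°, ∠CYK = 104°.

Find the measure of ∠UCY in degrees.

∠UCY = 26°

1. ∠CUY = 78°  [Y on ray UK]
2. ∠CYU = 76°  [linear pair at Y on KU]
3. ∠UCY = 26°  [△CYU]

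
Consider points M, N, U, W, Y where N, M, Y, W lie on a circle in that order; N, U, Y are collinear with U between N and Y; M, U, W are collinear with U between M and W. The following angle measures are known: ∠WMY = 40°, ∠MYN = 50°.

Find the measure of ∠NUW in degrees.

∠NUW = 90°

1. ∠WNY = 40°  [same arc YW]
2. ∠MWN = 50°  [same arc NM]
3. ∠NUW = 90°  [△NUW]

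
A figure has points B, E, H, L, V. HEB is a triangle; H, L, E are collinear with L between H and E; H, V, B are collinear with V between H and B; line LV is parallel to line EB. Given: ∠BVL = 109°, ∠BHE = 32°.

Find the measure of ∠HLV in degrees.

1. ∠HVL = 71°  [linear pair at V on HB]
2. ∠LHV = 32°  [L on HE, V on HB]
3. ∠HLV = 77°  [△HLV]

∠HLV = 77°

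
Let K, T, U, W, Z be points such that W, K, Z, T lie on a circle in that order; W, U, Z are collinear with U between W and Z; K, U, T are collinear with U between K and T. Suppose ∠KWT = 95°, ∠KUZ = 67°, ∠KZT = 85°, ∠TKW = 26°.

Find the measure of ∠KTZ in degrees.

1. ∠TUW = 67°  [vertical angles at U]
2. ∠TZW = 26°  [same arc WT]
3. ∠TUZ = 113°  [linear pair at U on WZ]
4. ∠KTZ = 41°  [△ZUT]

∠KTZ = 41°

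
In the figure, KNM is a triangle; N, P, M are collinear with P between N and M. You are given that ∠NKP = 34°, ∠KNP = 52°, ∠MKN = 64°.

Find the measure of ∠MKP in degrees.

1. ∠KPN = 94°  [△KNP]
2. ∠KNM = 52°  [P on ray NM]
3. ∠KMN = 64°  [△KNM]
4. ∠KPM = 86°  [linear pair at P on NM]
5. ∠KMP = 64°  [P on ray MN]
6. ∠MKP = 30°  [△KPM]

∠MKP = 30°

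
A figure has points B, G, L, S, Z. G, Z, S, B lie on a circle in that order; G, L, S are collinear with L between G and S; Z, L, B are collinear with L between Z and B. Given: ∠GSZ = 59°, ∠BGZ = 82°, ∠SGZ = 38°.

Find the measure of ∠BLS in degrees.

1. ∠GBZ = 59°  [same arc GZ]
2. ∠BZG = 39°  [△GZB]
3. ∠SBZ = 38°  [same arc ZS]
4. ∠BSG = 39°  [same arc GB]
5. ∠BLS = 103°  [△SLB]

∠BLS = 103°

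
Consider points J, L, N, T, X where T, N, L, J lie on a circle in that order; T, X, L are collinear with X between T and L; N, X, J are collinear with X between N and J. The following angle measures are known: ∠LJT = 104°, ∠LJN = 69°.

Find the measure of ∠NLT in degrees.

∠NLT = 35°

1. ∠LNT = 76°  [cyclic TNLJ, opposite ∠N+∠J]
2. ∠LTN = 69°  [same arc NL]
3. ∠NLT = 35°  [△TNL]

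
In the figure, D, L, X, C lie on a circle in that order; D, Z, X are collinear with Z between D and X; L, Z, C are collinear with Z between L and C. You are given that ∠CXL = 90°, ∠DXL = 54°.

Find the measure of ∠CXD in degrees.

∠CXD = 36°

1. ∠CDL = 90°  [cyclic DLXC, opposite ∠D+∠X]
2. ∠DCL = 54°  [same arc DL]
3. ∠CLD = 36°  [△DLC]
4. ∠CXD = 36°  [same arc DC]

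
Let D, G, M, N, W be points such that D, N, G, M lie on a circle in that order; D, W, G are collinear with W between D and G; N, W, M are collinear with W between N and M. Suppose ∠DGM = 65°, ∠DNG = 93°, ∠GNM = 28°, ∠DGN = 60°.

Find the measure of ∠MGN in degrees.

1. ∠DNM = 65°  [same arc DM]
2. ∠DMN = 60°  [same arc DN]
3. ∠MDN = 55°  [△DNM]
4. ∠MGN = 125°  [cyclic DNGM, opposite ∠D+∠G]

∠MGN = 125°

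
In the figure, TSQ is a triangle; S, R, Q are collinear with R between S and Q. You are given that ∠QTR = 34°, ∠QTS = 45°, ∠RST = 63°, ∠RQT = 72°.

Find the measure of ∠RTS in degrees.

∠RTS = 11°

1. ∠QRT = 74°  [△TRQ]
2. ∠SRT = 106°  [linear pair at R on SQ]
3. ∠RTS = 11°  [△TSR]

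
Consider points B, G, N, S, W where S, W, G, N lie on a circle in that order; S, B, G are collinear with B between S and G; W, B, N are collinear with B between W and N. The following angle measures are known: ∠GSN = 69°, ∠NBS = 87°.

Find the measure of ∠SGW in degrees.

∠SGW = 24°

1. ∠GWN = 69°  [same arc GN]
2. ∠GBW = 87°  [vertical angles at B]
3. ∠SGW = 24°  [△WBG]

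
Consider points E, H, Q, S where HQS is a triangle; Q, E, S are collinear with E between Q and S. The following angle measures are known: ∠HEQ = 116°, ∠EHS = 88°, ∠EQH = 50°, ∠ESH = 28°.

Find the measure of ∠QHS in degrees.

∠QHS = 102°

1. ∠HQS = 50°  [E on ray QS]
2. ∠HSQ = 28°  [E on ray SQ]
3. ∠QHS = 102°  [△HQS]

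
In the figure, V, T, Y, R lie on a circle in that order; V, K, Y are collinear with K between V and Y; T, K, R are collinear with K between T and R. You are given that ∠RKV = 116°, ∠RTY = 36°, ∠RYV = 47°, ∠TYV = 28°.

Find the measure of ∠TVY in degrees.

1. ∠TKY = 116°  [vertical angles at K]
2. ∠RTV = 47°  [same arc VR]
3. ∠TKV = 64°  [linear pair at K on VY]
4. ∠TVY = 69°  [△VKT]

∠TVY = 69°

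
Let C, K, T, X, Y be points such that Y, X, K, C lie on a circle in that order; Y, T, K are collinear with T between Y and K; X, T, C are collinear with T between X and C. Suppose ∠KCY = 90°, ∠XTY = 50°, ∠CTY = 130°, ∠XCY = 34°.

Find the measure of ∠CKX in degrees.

∠CKX = 108°

1. ∠KXY = 90°  [cyclic YXKC, opposite ∠X+∠C]
2. ∠KTX = 130°  [linear pair at T on YK]
3. ∠XKY = 34°  [same arc YX]
4. ∠KYX = 56°  [△YXK]
5. ∠CXK = 16°  [△XTK]
6. ∠KCX = 56°  [same arc XK]
7. ∠CKX = 108°  [△XKC]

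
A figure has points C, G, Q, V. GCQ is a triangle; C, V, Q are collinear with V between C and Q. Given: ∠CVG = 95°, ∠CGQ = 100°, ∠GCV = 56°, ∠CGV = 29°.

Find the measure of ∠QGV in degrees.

1. ∠GVQ = 85°  [linear pair at V on CQ]
2. ∠GCQ = 56°  [V on ray CQ]
3. ∠CQG = 24°  [△GCQ]
4. ∠GQV = 24°  [V on ray QC]
5. ∠QGV = 71°  [△GVQ]

∠QGV = 71°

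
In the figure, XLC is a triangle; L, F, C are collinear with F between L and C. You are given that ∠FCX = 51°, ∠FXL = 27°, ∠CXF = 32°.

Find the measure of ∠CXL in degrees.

∠CXL = 59°

1. ∠CFX = 97°  [△XFC]
2. ∠LCX = 51°  [F on ray CL]
3. ∠LFX = 83°  [linear pair at F on LC]
4. ∠FLX = 70°  [△XLF]
5. ∠CLX = 70°  [F on ray LC]
6. ∠CXL = 59°  [△XLC]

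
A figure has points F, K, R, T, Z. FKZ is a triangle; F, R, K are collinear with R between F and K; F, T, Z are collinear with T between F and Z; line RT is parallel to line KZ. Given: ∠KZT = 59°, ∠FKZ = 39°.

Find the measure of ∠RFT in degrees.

1. ∠FZK = 59°  [T on ray ZF]
2. ∠KFZ = 82°  [△FKZ]
3. ∠RFT = 82°  [R on FK, T on FZ]

∠RFT = 82°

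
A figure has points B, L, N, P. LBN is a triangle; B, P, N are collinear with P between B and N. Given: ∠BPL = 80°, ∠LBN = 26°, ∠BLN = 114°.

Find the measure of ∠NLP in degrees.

1. ∠LPN = 100°  [linear pair at P on BN]
2. ∠BNL = 40°  [△LBN]
3. ∠LNP = 40°  [P on ray NB]
4. ∠NLP = 40°  [△LPN]

∠NLP = 40°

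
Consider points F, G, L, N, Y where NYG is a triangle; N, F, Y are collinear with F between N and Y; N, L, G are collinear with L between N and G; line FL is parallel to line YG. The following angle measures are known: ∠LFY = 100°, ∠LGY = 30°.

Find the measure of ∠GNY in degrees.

∠GNY = 70°

1. ∠LFN = 80°  [linear pair at F on NY]
2. ∠NGY = 30°  [L on ray GN]
3. ∠GYN = 80°  [FL∥YG, corresponding at F]
4. ∠GNY = 70°  [△NYG]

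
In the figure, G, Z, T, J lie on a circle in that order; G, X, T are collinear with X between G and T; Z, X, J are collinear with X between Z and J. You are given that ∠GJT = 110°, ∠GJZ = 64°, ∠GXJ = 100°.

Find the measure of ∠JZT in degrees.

∠JZT = 16°

1. ∠GTZ = 64°  [same arc GZ]
2. ∠TXZ = 100°  [vertical angles at X]
3. ∠JZT = 16°  [△ZXT]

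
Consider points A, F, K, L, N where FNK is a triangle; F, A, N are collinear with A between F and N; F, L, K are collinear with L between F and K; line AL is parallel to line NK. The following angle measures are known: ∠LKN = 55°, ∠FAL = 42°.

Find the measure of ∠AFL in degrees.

∠AFL = 83°

1. ∠FKN = 55°  [L on ray KF]
2. ∠FNK = 42°  [AL∥NK, corresponding at A]
3. ∠KFN = 83°  [△FNK]
4. ∠AFL = 83°  [A on FN, L on FK]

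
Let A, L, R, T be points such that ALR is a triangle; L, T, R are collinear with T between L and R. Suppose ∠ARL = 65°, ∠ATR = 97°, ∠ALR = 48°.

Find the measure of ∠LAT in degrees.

∠LAT = 49°

1. ∠ATL = 83°  [linear pair at T on LR]
2. ∠ALT = 48°  [T on ray LR]
3. ∠LAT = 49°  [△ALT]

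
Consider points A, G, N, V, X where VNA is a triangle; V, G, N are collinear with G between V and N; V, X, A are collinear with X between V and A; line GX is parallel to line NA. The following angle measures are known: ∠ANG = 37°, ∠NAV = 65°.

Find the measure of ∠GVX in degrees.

1. ∠ANV = 37°  [G on ray NV]
2. ∠AVN = 78°  [△VNA]
3. ∠GVX = 78°  [G on VN, X on VA]

∠GVX = 78°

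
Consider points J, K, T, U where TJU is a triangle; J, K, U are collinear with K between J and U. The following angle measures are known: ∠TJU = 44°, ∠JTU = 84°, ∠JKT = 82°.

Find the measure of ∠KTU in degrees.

∠KTU = 30°

1. ∠JUT = 52°  [△TJU]
2. ∠TKU = 98°  [linear pair at K on JU]
3. ∠KUT = 52°  [K on ray UJ]
4. ∠KTU = 30°  [△TKU]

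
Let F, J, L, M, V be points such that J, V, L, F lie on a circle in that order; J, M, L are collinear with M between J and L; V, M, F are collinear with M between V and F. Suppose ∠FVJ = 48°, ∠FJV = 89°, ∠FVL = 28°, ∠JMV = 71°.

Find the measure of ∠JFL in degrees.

1. ∠FLJ = 48°  [same arc JF]
2. ∠FJL = 28°  [same arc LF]
3. ∠JFL = 104°  [△JLF]

∠JFL = 104°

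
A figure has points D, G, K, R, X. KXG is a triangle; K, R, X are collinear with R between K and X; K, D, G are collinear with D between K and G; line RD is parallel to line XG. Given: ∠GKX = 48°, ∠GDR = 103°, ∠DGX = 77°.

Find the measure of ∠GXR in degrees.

∠GXR = 55°

1. ∠KGX = 77°  [D on ray GK]
2. ∠GXK = 55°  [△KXG]
3. ∠GXR = 55°  [R on ray XK]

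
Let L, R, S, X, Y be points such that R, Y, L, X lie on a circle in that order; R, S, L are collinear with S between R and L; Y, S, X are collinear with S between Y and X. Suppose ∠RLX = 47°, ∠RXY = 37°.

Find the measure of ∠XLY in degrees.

∠XLY = 84°

1. ∠RYX = 47°  [same arc RX]
2. ∠XRY = 96°  [△RYX]
3. ∠XLY = 84°  [cyclic RYLX, opposite ∠R+∠L]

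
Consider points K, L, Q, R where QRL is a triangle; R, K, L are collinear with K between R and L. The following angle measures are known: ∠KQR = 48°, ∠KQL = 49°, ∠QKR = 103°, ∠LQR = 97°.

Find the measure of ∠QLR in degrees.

1. ∠KRQ = 29°  [△QRK]
2. ∠LRQ = 29°  [K on ray RL]
3. ∠QLR = 54°  [△QRL]

∠QLR = 54°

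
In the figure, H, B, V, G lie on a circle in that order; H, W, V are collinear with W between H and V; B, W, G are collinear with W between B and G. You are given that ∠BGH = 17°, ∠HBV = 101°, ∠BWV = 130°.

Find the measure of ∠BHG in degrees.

∠BHG = 95°

1. ∠BVH = 17°  [same arc HB]
2. ∠BHV = 62°  [△HBV]
3. ∠BWH = 50°  [linear pair at W on HV]
4. ∠GBH = 68°  [△HWB]
5. ∠BHG = 95°  [△HBG]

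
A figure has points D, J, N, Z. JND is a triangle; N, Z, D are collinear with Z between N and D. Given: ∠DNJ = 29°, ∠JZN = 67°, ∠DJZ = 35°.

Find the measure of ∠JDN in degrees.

1. ∠DZJ = 113°  [linear pair at Z on ND]
2. ∠JDZ = 32°  [△JZD]
3. ∠JDN = 32°  [Z on ray DN]

∠JDN = 32°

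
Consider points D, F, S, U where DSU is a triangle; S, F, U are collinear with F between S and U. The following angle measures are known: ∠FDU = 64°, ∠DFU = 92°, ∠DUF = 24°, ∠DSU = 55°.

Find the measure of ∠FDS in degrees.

∠FDS = 37°

1. ∠DFS = 88°  [linear pair at F on SU]
2. ∠DSF = 55°  [F on ray SU]
3. ∠FDS = 37°  [△DSF]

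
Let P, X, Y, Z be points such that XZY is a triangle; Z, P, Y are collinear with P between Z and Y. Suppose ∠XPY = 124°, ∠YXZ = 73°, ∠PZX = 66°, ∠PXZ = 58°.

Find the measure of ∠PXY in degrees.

1. ∠XZY = 66°  [P on ray ZY]
2. ∠XYZ = 41°  [△XZY]
3. ∠PYX = 41°  [P on ray YZ]
4. ∠PXY = 15°  [△XPY]

∠PXY = 15°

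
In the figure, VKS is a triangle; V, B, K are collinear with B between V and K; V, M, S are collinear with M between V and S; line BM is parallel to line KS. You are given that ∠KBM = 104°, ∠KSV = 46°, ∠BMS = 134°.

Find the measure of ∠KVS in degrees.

1. ∠MBV = 76°  [linear pair at B on VK]
2. ∠BMV = 46°  [BM∥KS, corresponding at M]
3. ∠BVM = 58°  [△VBM]
4. ∠KVS = 58°  [B on VK, M on VS]

∠KVS = 58°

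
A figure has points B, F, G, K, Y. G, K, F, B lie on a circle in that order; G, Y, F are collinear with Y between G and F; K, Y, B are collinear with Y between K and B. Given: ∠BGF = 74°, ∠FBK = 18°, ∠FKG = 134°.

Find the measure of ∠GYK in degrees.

∠GYK = 102°

1. ∠BKF = 74°  [same arc FB]
2. ∠FGK = 18°  [same arc KF]
3. ∠GFK = 28°  [△GKF]
4. ∠FYK = 78°  [△KYF]
5. ∠GYK = 102°  [linear pair at Y on GF]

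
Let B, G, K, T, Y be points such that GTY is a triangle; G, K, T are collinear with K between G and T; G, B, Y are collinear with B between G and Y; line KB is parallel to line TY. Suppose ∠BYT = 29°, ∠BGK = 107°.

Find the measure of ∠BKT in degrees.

∠BKT = 136°

1. ∠GYT = 29°  [B on ray YG]
2. ∠TGY = 107°  [K on GT, B on GY]
3. ∠GTY = 44°  [△GTY]
4. ∠BKG = 44°  [KB∥TY, corresponding at K]
5. ∠BKT = 136°  [linear pair at K on GT]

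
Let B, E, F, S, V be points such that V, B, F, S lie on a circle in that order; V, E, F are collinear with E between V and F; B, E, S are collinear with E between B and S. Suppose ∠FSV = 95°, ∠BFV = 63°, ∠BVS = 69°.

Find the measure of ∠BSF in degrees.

∠BSF = 32°

1. ∠FBV = 85°  [cyclic VBFS, opposite ∠B+∠S]
2. ∠BVF = 32°  [△VBF]
3. ∠BSF = 32°  [same arc BF]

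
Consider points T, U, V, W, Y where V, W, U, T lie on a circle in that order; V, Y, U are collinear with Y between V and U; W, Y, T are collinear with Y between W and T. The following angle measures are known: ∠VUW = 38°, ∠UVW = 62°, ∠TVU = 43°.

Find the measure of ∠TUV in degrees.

∠TUV = 37°

1. ∠UWV = 80°  [△VWU]
2. ∠UTV = 100°  [cyclic VWUT, opposite ∠W+∠T]
3. ∠TUV = 37°  [△VUT]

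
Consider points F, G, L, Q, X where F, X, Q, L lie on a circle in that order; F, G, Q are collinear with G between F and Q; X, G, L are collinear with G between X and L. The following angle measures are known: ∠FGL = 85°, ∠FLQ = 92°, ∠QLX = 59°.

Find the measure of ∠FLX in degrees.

1. ∠FXQ = 88°  [cyclic FXQL, opposite ∠X+∠L]
2. ∠QFX = 59°  [same arc XQ]
3. ∠FQX = 33°  [△FXQ]
4. ∠FLX = 33°  [same arc FX]

∠FLX = 33°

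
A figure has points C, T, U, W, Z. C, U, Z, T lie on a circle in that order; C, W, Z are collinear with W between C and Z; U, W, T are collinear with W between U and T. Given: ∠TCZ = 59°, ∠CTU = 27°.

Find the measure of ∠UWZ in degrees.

∠UWZ = 94°

1. ∠TUZ = 59°  [same arc ZT]
2. ∠CZU = 27°  [same arc CU]
3. ∠UWZ = 94°  [△UWZ]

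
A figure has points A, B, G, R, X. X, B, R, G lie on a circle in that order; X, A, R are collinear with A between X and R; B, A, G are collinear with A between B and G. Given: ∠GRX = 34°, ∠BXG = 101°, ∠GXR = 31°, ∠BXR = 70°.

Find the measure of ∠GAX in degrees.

∠GAX = 104°

1. ∠GBX = 34°  [same arc XG]
2. ∠BGX = 45°  [△XBG]
3. ∠GAX = 104°  [△XAG]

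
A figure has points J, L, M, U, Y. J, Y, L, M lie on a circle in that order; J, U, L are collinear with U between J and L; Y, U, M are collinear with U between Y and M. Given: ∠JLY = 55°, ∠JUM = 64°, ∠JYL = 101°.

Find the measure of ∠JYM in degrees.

1. ∠LJY = 24°  [△JYL]
2. ∠LUY = 64°  [vertical angles at U]
3. ∠JUY = 116°  [linear pair at U on JL]
4. ∠JYM = 40°  [△JUY]

∠JYM = 40°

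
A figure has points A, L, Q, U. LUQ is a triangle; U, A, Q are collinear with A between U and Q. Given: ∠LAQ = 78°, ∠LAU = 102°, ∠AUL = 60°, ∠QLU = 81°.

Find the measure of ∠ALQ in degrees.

∠ALQ = 63°

1. ∠LUQ = 60°  [A on ray UQ]
2. ∠LQU = 39°  [△LUQ]
3. ∠AQL = 39°  [A on ray QU]
4. ∠ALQ = 63°  [△LAQ]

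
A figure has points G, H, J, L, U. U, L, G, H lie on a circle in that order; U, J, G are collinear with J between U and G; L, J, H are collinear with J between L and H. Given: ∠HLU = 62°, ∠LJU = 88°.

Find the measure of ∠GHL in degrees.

1. ∠HGU = 62°  [same arc UH]
2. ∠GJH = 88°  [vertical angles at J]
3. ∠GHL = 30°  [△GJH]

∠GHL = 30°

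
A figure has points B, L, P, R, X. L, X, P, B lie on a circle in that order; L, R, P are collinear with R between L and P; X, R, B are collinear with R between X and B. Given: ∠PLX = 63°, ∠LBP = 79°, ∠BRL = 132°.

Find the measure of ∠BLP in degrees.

1. ∠PBX = 63°  [same arc XP]
2. ∠BRP = 48°  [linear pair at R on LP]
3. ∠BPL = 69°  [△PRB]
4. ∠BLP = 32°  [△LPB]

∠BLP = 32°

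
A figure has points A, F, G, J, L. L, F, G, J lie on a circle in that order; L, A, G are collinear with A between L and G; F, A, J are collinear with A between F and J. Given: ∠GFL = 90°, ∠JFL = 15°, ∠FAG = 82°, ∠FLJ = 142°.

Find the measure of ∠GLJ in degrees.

1. ∠GJL = 90°  [cyclic LFGJ, opposite ∠F+∠J]
2. ∠JGL = 15°  [same arc LJ]
3. ∠GLJ = 75°  [△LGJ]

∠GLJ = 75°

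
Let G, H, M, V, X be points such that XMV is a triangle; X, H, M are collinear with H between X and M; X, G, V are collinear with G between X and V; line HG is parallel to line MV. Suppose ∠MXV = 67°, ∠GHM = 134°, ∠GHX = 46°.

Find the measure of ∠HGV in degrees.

1. ∠GXH = 67°  [H on XM, G on XV]
2. ∠HGX = 67°  [△XHG]
3. ∠HGV = 113°  [linear pair at G on XV]

∠HGV = 113°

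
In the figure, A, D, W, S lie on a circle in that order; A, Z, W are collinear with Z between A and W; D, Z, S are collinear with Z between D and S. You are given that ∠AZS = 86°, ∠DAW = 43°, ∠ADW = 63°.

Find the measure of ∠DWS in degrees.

∠DWS = 117°

1. ∠DZW = 86°  [vertical angles at Z]
2. ∠DSW = 43°  [same arc DW]
3. ∠AWD = 74°  [△ADW]
4. ∠SDW = 20°  [△DZW]
5. ∠DWS = 117°  [△DWS]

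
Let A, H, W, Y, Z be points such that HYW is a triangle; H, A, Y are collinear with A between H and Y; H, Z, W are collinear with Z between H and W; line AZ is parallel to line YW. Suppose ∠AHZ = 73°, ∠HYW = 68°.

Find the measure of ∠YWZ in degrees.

1. ∠WHY = 73°  [A on HY, Z on HW]
2. ∠HWY = 39°  [△HYW]
3. ∠YWZ = 39°  [Z on ray WH]

∠YWZ = 39°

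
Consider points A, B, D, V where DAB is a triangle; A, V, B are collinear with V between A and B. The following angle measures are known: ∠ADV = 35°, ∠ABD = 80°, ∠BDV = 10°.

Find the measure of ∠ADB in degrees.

1. ∠DBV = 80°  [V on ray BA]
2. ∠BVD = 90°  [△DVB]
3. ∠AVD = 90°  [linear pair at V on AB]
4. ∠DAV = 55°  [△DAV]
5. ∠BAD = 55°  [V on ray AB]
6. ∠ADB = 45°  [△DAB]

∠ADB = 45°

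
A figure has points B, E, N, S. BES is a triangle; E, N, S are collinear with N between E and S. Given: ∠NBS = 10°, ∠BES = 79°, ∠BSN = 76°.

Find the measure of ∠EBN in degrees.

∠EBN = 15°

1. ∠BNS = 94°  [△BNS]
2. ∠BEN = 79°  [N on ray ES]
3. ∠BNE = 86°  [linear pair at N on ES]
4. ∠EBN = 15°  [△BEN]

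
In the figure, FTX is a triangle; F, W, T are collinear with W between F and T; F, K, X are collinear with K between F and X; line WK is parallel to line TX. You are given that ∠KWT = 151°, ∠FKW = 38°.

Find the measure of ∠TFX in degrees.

∠TFX = 113°

1. ∠FWK = 29°  [linear pair at W on FT]
2. ∠KFW = 113°  [△FWK]
3. ∠TFX = 113°  [W on FT, K on FX]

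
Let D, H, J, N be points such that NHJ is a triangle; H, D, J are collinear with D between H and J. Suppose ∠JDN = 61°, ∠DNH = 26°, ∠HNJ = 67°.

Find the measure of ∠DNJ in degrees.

∠DNJ = 41°

1. ∠HDN = 119°  [linear pair at D on HJ]
2. ∠DHN = 35°  [△NHD]
3. ∠JHN = 35°  [D on ray HJ]
4. ∠HJN = 78°  [△NHJ]
5. ∠DJN = 78°  [D on ray JH]
6. ∠DNJ = 41°  [△NDJ]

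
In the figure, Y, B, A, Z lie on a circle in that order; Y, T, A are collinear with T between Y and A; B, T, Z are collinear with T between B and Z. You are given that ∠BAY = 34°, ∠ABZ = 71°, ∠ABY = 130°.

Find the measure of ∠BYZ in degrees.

1. ∠AYB = 16°  [△YBA]
2. ∠AZB = 16°  [same arc BA]
3. ∠BAZ = 93°  [△BAZ]
4. ∠BYZ = 87°  [cyclic YBAZ, opposite ∠Y+∠A]

∠BYZ = 87°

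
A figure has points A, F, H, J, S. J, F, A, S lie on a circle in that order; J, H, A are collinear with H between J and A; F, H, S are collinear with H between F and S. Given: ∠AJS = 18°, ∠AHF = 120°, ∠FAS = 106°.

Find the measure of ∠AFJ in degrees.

1. ∠AFS = 18°  [same arc AS]
2. ∠FAJ = 42°  [△FHA]
3. ∠ASF = 56°  [△FAS]
4. ∠AJF = 56°  [same arc FA]
5. ∠AFJ = 82°  [△JFA]

∠AFJ = 82°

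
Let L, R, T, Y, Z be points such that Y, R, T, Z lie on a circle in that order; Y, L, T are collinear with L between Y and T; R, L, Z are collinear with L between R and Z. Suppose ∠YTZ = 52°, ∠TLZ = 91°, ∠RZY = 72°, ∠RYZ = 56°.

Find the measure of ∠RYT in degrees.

1. ∠YRZ = 52°  [same arc YZ]
2. ∠RLY = 91°  [vertical angles at L]
3. ∠RYT = 37°  [△YLR]

∠RYT = 37°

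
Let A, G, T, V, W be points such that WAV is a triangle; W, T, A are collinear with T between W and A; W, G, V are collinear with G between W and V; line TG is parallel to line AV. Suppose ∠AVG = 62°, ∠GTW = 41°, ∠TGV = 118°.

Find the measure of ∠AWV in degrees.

1. ∠AVW = 62°  [G on ray VW]
2. ∠VAW = 41°  [TG∥AV, corresponding at T]
3. ∠AWV = 77°  [△WAV]

∠AWV = 77°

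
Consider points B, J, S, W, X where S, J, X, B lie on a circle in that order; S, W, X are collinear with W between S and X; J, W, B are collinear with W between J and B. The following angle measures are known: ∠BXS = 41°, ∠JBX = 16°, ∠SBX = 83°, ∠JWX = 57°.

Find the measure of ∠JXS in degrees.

1. ∠JSX = 16°  [same arc JX]
2. ∠SJX = 97°  [cyclic SJXB, opposite ∠J+∠B]
3. ∠JXS = 67°  [△SJX]

∠JXS = 67°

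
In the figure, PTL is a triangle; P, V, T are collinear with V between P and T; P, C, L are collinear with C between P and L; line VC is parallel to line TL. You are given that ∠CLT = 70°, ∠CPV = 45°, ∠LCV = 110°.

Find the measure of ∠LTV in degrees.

∠LTV = 65°

1. ∠PLT = 70°  [C on ray LP]
2. ∠LPT = 45°  [V on PT, C on PL]
3. ∠LTP = 65°  [△PTL]
4. ∠LTV = 65°  [V on ray TP]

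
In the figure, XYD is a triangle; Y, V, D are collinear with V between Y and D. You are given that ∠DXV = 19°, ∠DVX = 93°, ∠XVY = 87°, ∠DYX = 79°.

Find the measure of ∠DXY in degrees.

∠DXY = 33°

1. ∠VDX = 68°  [△XVD]
2. ∠XDY = 68°  [V on ray DY]
3. ∠DXY = 33°  [△XYD]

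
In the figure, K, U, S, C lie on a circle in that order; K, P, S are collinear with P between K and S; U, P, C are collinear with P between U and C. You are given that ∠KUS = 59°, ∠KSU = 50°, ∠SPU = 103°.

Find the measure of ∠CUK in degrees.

1. ∠SKU = 71°  [△KUS]
2. ∠KPU = 77°  [linear pair at P on KS]
3. ∠CUK = 32°  [△KPU]

∠CUK = 32°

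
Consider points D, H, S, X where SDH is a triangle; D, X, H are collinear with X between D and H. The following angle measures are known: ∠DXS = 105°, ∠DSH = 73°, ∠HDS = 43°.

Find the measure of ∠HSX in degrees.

∠HSX = 41°

1. ∠HXS = 75°  [linear pair at X on DH]
2. ∠DHS = 64°  [△SDH]
3. ∠SHX = 64°  [X on ray HD]
4. ∠HSX = 41°  [△SXH]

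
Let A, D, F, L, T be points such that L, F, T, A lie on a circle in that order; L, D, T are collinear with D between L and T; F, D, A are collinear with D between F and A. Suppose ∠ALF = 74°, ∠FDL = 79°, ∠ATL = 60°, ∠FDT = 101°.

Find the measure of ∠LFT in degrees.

1. ∠ATF = 106°  [cyclic LFTA, opposite ∠L+∠T]
2. ∠ADT = 79°  [vertical angles at D]
3. ∠AFL = 60°  [same arc LA]
4. ∠FAT = 41°  [△TDA]
5. ∠AFT = 33°  [△FTA]
6. ∠FLT = 41°  [△LDF]
7. ∠FTL = 46°  [△FDT]
8. ∠LFT = 93°  [△LFT]

∠LFT = 93°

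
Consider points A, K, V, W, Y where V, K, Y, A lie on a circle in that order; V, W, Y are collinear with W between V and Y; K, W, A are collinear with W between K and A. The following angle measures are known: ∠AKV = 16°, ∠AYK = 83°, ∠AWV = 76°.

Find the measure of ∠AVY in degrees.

∠AVY = 37°

1. ∠AVK = 97°  [cyclic VKYA, opposite ∠V+∠Y]
2. ∠KAV = 67°  [△VKA]
3. ∠AVY = 37°  [△VWA]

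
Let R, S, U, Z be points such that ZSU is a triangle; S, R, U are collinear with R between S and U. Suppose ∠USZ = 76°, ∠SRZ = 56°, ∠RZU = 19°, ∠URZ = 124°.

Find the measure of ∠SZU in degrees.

1. ∠RUZ = 37°  [△ZRU]
2. ∠SUZ = 37°  [R on ray US]
3. ∠SZU = 67°  [△ZSU]

∠SZU = 67°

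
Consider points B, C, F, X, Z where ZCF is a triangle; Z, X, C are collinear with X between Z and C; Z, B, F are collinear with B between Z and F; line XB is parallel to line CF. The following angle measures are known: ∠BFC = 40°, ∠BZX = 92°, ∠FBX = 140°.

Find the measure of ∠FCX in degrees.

∠FCX = 48°

1. ∠CFZ = 40°  [B on ray FZ]
2. ∠CZF = 92°  [X on ZC, B on ZF]
3. ∠FCZ = 48°  [△ZCF]
4. ∠FCX = 48°  [X on ray CZ]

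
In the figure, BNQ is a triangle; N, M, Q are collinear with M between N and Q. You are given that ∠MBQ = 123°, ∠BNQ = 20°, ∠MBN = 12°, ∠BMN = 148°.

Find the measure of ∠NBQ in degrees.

∠NBQ = 135°

1. ∠BMQ = 32°  [linear pair at M on NQ]
2. ∠BQM = 25°  [△BMQ]
3. ∠BQN = 25°  [M on ray QN]
4. ∠NBQ = 135°  [△BNQ]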